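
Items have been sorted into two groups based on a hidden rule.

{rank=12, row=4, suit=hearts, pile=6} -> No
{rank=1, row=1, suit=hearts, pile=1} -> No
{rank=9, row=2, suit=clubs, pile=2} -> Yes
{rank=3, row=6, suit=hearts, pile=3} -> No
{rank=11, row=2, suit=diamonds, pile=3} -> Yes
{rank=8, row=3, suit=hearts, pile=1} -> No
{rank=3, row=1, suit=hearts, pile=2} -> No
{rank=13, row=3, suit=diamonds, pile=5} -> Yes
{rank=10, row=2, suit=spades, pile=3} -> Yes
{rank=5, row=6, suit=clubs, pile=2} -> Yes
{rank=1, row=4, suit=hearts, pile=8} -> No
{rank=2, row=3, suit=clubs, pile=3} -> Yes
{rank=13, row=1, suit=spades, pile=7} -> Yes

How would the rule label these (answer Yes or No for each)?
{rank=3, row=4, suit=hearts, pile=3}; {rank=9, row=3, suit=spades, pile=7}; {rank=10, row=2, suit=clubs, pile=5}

No, Yes, Yes

The rule appears to be: suit is not hearts.
{rank=3, row=4, suit=hearts, pile=3} → suit is hearts → No.
{rank=9, row=3, suit=spades, pile=7} → suit is spades → Yes.
{rank=10, row=2, suit=clubs, pile=5} → suit is clubs → Yes.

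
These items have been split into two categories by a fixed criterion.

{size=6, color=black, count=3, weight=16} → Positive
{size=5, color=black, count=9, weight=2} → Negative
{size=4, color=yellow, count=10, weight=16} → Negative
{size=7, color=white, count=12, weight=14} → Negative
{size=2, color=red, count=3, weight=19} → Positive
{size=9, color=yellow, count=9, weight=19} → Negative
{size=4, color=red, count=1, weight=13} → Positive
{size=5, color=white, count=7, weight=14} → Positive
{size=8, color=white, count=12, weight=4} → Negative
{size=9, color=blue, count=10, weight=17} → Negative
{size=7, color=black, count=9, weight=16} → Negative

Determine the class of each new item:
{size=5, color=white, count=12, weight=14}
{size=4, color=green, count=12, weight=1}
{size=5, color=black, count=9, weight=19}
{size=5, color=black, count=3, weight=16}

One predicate separates the groups cleanly: count ≤ 7.
{size=5, color=white, count=12, weight=14}: Negative (count = 12).
{size=4, color=green, count=12, weight=1}: Negative (count = 12).
{size=5, color=black, count=9, weight=19}: Negative (count = 9).
{size=5, color=black, count=3, weight=16}: Positive (count = 3).

Negative, Negative, Negative, Positive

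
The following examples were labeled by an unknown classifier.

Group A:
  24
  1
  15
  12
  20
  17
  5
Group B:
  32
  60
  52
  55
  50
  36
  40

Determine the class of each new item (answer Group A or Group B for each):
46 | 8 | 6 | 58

The simplest hypothesis consistent with all the labels is: at most 24.
Group B: 46, since 46 > 24.
Group A: 8, since 8 ≤ 24.
Group A: 6, since 6 ≤ 24.
Group B: 58, since 58 > 24.

Group B, Group A, Group A, Group B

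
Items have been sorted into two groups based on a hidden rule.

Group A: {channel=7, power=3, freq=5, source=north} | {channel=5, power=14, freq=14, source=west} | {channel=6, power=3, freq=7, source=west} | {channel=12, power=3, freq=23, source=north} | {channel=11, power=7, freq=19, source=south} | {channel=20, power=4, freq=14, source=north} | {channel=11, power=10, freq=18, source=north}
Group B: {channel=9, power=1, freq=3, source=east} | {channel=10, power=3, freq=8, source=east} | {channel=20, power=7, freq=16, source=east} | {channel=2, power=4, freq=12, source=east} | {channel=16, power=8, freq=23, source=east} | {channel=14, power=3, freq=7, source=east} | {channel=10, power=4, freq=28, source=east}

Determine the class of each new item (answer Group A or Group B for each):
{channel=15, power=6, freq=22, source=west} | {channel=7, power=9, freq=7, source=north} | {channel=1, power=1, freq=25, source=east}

'Group A' ⟺ source is not east.
{channel=15, power=6, freq=22, source=west}: Group A (source is west). {channel=7, power=9, freq=7, source=north}: Group A (source is north). {channel=1, power=1, freq=25, source=east}: Group B (source is east).

Group A, Group A, Group B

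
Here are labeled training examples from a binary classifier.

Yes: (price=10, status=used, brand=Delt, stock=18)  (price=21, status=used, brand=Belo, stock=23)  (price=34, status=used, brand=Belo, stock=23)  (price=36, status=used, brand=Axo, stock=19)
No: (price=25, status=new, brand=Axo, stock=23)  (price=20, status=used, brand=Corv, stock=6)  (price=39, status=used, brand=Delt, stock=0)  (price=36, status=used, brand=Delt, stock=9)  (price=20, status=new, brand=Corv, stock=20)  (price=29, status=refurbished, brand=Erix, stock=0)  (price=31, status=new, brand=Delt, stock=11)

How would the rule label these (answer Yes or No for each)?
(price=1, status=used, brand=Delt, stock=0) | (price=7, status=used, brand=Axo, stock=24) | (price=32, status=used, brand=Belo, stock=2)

No, Yes, No

Rule: status is used AND stock ≥ 11. This holds for each 'Yes' example and fails for each 'No' one.
(price=1, status=used, brand=Delt, stock=0) — status is used, stock = 0, hence No.
(price=7, status=used, brand=Axo, stock=24) — status is used, stock = 24, hence Yes.
(price=32, status=used, brand=Belo, stock=2) — status is used, stock = 2, hence No.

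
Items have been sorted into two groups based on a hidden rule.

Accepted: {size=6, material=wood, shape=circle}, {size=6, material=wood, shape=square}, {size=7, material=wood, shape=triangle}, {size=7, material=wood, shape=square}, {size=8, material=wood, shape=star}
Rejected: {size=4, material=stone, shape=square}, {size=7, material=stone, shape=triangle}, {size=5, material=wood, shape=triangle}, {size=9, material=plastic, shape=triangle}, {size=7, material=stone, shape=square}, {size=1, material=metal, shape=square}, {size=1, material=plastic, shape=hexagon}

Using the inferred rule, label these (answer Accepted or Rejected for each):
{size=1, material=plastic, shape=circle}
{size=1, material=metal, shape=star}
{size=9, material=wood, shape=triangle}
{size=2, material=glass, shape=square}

The distinguishing property — material is wood AND size ≥ 6 — holds for all the 'Accepted' cases and none of the 'Rejected' cases.
Rejected: {size=1, material=plastic, shape=circle}, since material is plastic, size = 1. Rejected: {size=1, material=metal, shape=star}, since material is metal, size = 1. Accepted: {size=9, material=wood, shape=triangle}, since material is wood, size = 9. Rejected: {size=2, material=glass, shape=square}, since material is glass, size = 2.

Rejected, Rejected, Accepted, Rejected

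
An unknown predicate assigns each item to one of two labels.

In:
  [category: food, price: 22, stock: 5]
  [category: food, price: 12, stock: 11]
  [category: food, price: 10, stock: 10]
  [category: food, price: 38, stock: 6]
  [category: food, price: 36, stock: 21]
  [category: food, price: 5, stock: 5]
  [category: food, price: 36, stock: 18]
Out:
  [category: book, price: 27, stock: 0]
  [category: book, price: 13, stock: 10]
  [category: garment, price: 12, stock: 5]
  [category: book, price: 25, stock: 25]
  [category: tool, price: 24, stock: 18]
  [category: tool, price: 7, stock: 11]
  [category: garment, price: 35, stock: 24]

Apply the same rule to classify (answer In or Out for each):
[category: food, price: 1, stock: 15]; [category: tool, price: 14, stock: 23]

In, Out

The distinguishing property — category is food — holds for all the 'In' cases and none of the 'Out' cases.
[category: food, price: 1, stock: 15] — category is food, hence In.
[category: tool, price: 14, stock: 23] — category is tool, hence Out.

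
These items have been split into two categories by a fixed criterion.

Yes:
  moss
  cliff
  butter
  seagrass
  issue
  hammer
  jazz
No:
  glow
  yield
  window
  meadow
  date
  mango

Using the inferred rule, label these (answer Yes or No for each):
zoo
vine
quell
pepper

Yes, No, Yes, Yes

A rule that fits every label: has a double letter — true of each 'Yes' example, false of each 'No' one.
zoo: Yes ('oo' doubled).
vine: No (no doubled letter).
quell: Yes ('ll' doubled).
pepper: Yes ('pp' doubled).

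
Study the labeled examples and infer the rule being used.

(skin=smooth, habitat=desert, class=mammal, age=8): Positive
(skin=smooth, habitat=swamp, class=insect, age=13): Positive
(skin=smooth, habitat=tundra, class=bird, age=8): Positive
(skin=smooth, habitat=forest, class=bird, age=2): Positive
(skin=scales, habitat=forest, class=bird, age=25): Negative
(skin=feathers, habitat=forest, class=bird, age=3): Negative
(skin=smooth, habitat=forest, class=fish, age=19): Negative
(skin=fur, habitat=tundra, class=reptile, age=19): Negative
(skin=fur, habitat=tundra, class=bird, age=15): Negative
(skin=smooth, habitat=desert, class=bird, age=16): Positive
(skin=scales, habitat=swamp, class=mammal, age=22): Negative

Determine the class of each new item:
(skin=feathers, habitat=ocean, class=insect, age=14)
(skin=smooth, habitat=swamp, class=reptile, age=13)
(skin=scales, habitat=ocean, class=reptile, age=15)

Negative, Positive, Negative

Rule: skin is smooth AND age ≤ 16. This holds for each 'Positive' example and fails for each 'Negative' one.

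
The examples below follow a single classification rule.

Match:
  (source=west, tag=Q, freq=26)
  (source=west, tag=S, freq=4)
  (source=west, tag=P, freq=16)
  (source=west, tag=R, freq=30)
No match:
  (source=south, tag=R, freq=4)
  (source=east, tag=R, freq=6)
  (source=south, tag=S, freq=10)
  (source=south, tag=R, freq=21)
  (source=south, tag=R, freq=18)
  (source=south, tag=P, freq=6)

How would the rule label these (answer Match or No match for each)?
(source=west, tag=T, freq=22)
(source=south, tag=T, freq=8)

The distinguishing property — source is west — holds for all the 'Match' cases and none of the 'No match' cases.
Match: (source=west, tag=T, freq=22), since source is west. No match: (source=south, tag=T, freq=8), since source is south.

Match, No match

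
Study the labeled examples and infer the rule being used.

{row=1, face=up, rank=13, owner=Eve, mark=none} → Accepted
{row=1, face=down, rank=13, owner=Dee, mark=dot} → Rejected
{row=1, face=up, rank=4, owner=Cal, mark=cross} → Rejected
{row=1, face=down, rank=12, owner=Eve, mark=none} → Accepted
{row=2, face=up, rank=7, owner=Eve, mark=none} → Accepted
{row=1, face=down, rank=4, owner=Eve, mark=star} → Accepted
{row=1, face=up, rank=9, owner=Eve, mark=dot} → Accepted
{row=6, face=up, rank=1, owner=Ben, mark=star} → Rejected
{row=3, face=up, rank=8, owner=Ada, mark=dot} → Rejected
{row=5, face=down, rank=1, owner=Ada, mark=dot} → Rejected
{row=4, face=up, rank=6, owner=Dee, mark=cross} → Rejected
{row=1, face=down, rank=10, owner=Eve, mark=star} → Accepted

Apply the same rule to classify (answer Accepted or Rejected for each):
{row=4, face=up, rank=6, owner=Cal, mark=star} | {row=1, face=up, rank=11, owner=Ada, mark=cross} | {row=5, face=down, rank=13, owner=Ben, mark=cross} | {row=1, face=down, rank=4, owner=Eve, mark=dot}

Rejected, Rejected, Rejected, Accepted

The rule appears to be: owner is Eve.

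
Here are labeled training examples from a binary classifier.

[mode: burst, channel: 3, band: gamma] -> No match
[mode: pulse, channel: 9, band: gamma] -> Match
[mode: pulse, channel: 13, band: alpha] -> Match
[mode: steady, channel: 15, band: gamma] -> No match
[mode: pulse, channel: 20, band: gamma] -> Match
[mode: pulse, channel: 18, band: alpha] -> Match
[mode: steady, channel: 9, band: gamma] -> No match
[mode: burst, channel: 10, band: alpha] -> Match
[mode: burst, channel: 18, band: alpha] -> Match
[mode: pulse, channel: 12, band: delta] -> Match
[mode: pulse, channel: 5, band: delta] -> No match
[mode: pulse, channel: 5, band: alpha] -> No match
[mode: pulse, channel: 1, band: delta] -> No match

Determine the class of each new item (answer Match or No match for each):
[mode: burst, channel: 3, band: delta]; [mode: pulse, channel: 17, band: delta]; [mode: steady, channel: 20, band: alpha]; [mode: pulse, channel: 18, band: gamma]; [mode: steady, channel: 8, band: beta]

No match, Match, No match, Match, No match

A rule that fits every label: mode is not steady AND channel ≥ 9 — true of each 'Match' example, false of each 'No match' one.
[mode: burst, channel: 3, band: delta]: No match (mode is burst, channel = 3). [mode: pulse, channel: 17, band: delta]: Match (mode is pulse, channel = 17). [mode: steady, channel: 20, band: alpha]: No match (mode is steady, channel = 20). [mode: pulse, channel: 18, band: gamma]: Match (mode is pulse, channel = 18). [mode: steady, channel: 8, band: beta]: No match (mode is steady, channel = 8).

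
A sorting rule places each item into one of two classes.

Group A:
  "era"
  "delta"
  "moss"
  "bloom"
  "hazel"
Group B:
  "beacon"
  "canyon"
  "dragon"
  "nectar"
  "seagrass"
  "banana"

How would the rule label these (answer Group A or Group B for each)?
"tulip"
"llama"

Group A, Group A

The distinguishing property — length ≤ 5 — holds for all the 'Group A' cases and none of the 'Group B' cases.
"tulip" — length 5, hence Group A.
"llama" — length 5, hence Group A.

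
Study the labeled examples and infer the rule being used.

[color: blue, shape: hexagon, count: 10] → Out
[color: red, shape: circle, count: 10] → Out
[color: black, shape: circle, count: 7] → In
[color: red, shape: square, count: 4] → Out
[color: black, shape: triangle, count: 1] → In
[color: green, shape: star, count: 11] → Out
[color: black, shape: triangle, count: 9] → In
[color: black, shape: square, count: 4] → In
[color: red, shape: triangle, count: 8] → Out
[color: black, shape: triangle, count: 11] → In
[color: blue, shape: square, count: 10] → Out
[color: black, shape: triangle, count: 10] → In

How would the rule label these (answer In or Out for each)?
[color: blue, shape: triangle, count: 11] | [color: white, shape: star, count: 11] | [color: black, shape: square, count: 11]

Every 'In' example satisfies: color is black. None of the 'Out' examples do.
[color: blue, shape: triangle, count: 11] → color is blue → Out.
[color: white, shape: star, count: 11] → color is white → Out.
[color: black, shape: square, count: 11] → color is black → In.

Out, Out, In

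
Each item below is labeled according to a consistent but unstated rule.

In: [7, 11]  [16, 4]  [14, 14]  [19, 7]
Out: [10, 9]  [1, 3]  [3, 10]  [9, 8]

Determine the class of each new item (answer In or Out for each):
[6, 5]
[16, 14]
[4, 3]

Out, In, Out

The rule appears to be: max ≥ 11.
[6, 5] — max 6, hence Out.
[16, 14] — max 16, hence In.
[4, 3] — max 4, hence Out.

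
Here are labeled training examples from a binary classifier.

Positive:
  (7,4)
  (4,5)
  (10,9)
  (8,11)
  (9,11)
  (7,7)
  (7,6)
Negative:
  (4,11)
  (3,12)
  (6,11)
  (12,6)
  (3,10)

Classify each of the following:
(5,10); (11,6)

Negative, Negative

The simplest hypothesis consistent with all the labels is: |first − second| ≤ 3.
Negative: (5,10), since |5−10| = 5. Negative: (11,6), since |11−6| = 5.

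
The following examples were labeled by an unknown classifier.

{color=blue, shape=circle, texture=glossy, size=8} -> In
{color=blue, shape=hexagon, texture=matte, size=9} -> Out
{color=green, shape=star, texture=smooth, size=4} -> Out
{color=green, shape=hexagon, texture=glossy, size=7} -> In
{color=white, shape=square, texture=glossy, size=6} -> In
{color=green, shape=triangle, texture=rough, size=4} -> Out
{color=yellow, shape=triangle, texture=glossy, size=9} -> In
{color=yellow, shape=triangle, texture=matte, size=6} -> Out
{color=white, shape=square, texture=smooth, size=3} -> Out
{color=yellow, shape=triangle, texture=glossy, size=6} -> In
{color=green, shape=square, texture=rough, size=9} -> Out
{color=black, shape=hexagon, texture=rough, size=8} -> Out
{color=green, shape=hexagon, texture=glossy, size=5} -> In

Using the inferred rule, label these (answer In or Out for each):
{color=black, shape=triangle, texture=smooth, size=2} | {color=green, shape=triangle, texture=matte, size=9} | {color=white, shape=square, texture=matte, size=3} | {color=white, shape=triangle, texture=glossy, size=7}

Out, Out, Out, In

One predicate separates the groups cleanly: texture is glossy.
Out: {color=black, shape=triangle, texture=smooth, size=2}, since texture is smooth. Out: {color=green, shape=triangle, texture=matte, size=9}, since texture is matte. Out: {color=white, shape=square, texture=matte, size=3}, since texture is matte. In: {color=white, shape=triangle, texture=glossy, size=7}, since texture is glossy.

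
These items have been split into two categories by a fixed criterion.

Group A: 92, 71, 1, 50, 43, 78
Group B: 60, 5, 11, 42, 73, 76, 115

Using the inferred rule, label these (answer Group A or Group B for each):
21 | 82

Group B, Group B

A rule that fits every label: ≡ 1 (mod 7) — true of each 'Group A' example, false of each 'Group B' one.
21: Group B (21 mod 7 = 0).
82: Group B (82 mod 7 = 5).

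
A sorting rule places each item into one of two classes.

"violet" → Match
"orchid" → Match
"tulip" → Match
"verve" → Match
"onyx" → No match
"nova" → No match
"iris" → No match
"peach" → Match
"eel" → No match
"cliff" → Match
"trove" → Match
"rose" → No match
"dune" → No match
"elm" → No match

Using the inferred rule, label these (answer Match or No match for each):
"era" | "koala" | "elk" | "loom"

No match, Match, No match, No match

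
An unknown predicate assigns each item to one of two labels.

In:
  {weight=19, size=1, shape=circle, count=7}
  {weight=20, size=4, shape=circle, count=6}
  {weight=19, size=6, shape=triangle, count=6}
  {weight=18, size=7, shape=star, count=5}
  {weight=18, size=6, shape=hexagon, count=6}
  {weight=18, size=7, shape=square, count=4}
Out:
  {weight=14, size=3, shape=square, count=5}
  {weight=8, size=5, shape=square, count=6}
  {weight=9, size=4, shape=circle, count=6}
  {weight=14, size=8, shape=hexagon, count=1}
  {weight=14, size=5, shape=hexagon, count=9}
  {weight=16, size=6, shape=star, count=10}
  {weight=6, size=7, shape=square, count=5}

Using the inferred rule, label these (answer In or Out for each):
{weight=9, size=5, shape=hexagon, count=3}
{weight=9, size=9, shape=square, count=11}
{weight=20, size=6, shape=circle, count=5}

The common property of the 'In' items is: weight ≥ 18. No 'Out' item has it.

Out, Out, In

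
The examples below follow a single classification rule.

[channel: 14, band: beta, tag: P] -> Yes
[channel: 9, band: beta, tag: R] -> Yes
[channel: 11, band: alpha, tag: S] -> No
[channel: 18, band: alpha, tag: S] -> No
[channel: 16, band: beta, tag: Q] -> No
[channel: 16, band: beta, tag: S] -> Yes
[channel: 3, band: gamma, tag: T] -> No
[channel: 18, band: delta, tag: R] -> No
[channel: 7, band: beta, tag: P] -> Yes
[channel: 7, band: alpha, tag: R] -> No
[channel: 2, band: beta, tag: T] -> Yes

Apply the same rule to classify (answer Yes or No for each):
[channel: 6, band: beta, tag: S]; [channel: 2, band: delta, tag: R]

Yes, No

The pattern is that an item is 'Yes' exactly when: tag is not Q AND band is beta.
[channel: 6, band: beta, tag: S]: tag is S, band is beta — matches, so Yes. [channel: 2, band: delta, tag: R]: tag is R, band is delta — fails the rule, so No.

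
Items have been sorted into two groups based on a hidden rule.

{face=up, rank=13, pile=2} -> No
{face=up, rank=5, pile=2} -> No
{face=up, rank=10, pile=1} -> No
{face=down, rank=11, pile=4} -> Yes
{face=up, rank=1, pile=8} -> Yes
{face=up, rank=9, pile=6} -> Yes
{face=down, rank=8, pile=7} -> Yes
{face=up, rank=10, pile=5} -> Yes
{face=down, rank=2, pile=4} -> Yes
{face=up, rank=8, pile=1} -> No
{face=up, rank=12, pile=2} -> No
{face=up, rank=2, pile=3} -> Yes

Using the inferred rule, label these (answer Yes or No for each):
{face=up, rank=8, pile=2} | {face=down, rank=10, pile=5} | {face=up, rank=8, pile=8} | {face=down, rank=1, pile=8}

No, Yes, Yes, Yes

The simplest hypothesis consistent with all the labels is: pile ≥ 3.
{face=up, rank=8, pile=2}: No (pile = 2). {face=down, rank=10, pile=5}: Yes (pile = 5). {face=up, rank=8, pile=8}: Yes (pile = 8). {face=down, rank=1, pile=8}: Yes (pile = 8).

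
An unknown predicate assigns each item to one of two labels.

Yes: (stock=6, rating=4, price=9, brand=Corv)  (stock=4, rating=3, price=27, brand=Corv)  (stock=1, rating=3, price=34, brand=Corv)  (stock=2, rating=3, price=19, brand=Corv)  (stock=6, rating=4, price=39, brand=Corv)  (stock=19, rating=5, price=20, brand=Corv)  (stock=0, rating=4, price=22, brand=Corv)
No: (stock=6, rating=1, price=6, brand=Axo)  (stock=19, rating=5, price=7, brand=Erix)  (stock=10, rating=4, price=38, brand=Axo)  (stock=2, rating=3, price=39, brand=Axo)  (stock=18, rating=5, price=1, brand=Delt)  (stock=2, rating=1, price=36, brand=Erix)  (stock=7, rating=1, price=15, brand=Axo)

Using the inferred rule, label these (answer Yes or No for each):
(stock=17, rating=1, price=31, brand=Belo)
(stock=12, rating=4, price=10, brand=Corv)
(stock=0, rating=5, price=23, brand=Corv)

No, Yes, Yes

The distinguishing property — brand is Corv — holds for all the 'Yes' cases and none of the 'No' cases.
(stock=17, rating=1, price=31, brand=Belo): brand is Belo, doesn't qualify → No.
(stock=12, rating=4, price=10, brand=Corv): brand is Corv, has this property → Yes.
(stock=0, rating=5, price=23, brand=Corv): brand is Corv, has this property → Yes.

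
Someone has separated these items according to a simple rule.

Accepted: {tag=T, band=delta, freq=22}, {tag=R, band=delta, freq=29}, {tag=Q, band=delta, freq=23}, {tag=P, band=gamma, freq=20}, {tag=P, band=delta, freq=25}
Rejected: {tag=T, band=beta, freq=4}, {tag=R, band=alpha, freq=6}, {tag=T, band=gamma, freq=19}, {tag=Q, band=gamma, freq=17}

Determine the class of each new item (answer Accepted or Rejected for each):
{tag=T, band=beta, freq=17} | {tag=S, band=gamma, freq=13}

Rejected, Rejected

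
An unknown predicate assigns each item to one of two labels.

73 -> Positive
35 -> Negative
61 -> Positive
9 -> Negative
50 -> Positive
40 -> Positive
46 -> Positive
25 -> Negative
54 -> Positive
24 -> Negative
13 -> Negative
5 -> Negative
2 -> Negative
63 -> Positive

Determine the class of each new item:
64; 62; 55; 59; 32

All 'Positive' examples share one property — at least 40 — and every 'Negative' example lacks it.
64: Positive (64 ≥ 40).
62: Positive (62 ≥ 40).
55: Positive (55 ≥ 40).
59: Positive (59 ≥ 40).
32: Negative (32 < 40).

Positive, Positive, Positive, Positive, Negative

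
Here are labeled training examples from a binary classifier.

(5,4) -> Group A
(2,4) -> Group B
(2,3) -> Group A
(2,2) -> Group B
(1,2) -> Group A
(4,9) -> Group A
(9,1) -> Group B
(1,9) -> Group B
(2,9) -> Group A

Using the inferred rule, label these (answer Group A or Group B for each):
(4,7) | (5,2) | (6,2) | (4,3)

Group A, Group A, Group B, Group A

The classifier is using: sum is odd.
(4,7) → 4+7 = 11 → Group A.
(5,2) → 5+2 = 7 → Group A.
(6,2) → 6+2 = 8 → Group B.
(4,3) → 4+3 = 7 → Group A.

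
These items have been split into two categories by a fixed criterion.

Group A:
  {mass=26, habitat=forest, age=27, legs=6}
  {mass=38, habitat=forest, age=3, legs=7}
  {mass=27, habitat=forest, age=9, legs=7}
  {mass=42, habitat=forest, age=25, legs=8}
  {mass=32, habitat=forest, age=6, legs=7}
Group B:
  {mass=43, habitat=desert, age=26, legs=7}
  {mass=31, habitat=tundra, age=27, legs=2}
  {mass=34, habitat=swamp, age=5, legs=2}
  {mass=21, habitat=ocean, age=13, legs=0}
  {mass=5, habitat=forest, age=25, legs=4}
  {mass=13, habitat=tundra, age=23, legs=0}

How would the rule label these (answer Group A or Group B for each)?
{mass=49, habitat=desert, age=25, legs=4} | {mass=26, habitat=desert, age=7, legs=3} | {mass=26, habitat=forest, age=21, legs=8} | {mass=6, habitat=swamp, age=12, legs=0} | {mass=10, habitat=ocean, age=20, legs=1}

Group B, Group B, Group A, Group B, Group B

A rule that fits every label: habitat is forest AND legs ≥ 6 — true of each 'Group A' example, false of each 'Group B' one.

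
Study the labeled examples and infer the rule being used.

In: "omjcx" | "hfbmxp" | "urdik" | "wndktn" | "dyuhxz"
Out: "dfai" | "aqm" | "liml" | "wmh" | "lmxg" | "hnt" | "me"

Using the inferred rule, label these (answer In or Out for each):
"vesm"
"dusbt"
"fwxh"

A rule that fits every label: length ≥ 5 — true of each 'In' example, false of each 'Out' one.

Out, In, Out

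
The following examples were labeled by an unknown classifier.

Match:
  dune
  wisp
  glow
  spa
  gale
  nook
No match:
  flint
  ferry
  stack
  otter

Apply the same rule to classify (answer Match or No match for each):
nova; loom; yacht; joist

Match, Match, No match, No match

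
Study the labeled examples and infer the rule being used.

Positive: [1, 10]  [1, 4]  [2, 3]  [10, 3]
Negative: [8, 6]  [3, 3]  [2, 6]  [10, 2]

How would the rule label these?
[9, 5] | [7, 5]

Negative, Negative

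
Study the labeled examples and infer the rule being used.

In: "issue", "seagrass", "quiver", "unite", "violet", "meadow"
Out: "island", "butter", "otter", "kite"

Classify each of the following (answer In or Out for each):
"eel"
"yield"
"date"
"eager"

All 'In' examples share one property — has ≥ 3 vowels — and every 'Out' example lacks it.
Out: "eel", since 2 vowels.
Out: "yield", since 2 vowels.
Out: "date", since 2 vowels.
In: "eager", since 3 vowels.

Out, Out, Out, In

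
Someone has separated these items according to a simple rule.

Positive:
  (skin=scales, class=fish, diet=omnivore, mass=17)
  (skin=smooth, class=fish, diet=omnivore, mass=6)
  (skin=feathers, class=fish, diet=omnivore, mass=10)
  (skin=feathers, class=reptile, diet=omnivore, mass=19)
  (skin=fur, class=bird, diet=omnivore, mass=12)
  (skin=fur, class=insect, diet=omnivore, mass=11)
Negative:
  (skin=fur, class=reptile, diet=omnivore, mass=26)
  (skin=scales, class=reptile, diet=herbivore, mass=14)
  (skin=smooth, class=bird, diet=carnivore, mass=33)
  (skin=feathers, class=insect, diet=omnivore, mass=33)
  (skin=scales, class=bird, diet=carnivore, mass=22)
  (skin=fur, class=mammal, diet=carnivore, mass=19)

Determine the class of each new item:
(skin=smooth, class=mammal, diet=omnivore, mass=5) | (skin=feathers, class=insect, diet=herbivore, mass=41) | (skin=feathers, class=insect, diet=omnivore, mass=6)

Positive, Negative, Positive

The pattern is that an item is 'Positive' exactly when: diet is omnivore AND mass ≤ 19.
(skin=smooth, class=mammal, diet=omnivore, mass=5): diet is omnivore, mass = 5, matches → Positive. (skin=feathers, class=insect, diet=herbivore, mass=41): diet is herbivore, mass = 41, fails the rule → Negative. (skin=feathers, class=insect, diet=omnivore, mass=6): diet is omnivore, mass = 6, matches → Positive.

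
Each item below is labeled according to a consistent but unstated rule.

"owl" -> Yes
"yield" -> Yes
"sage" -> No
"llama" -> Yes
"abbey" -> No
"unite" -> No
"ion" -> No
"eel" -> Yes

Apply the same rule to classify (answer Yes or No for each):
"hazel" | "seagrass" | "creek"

Yes, No, No

One predicate separates the groups cleanly: contains 'l'.
"hazel": has 'l', passes → Yes.
"seagrass": no 'l', doesn't match → No.
"creek": no 'l', doesn't match → No.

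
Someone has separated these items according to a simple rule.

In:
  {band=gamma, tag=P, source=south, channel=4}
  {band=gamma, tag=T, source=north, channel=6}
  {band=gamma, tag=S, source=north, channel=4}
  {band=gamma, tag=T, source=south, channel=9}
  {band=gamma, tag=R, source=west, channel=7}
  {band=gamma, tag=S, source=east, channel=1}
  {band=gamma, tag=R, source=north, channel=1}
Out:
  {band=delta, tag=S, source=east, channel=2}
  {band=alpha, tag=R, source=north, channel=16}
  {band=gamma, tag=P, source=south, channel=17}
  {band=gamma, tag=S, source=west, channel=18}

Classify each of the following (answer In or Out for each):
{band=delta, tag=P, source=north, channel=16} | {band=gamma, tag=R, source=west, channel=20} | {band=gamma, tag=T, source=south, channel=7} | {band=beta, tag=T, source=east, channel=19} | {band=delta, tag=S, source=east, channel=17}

'In' ⟺ band is gamma AND channel ≤ 9.
Out: {band=delta, tag=P, source=north, channel=16}, since band is delta, channel = 16. Out: {band=gamma, tag=R, source=west, channel=20}, since band is gamma, channel = 20. In: {band=gamma, tag=T, source=south, channel=7}, since band is gamma, channel = 7. Out: {band=beta, tag=T, source=east, channel=19}, since band is beta, channel = 19. Out: {band=delta, tag=S, source=east, channel=17}, since band is delta, channel = 17.

Out, Out, In, Out, Out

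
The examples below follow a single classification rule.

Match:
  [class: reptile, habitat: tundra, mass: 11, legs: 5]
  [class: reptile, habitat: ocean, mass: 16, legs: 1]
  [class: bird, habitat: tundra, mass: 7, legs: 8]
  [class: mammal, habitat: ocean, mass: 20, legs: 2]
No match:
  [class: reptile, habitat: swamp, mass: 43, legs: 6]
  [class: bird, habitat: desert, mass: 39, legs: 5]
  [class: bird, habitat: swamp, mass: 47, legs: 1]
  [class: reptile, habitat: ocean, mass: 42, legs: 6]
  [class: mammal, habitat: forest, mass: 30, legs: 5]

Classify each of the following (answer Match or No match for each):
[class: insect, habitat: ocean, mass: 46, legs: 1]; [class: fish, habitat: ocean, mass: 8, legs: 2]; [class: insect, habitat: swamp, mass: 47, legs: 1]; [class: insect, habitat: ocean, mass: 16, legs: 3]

The distinguishing property — mass ≤ 20 — holds for all the 'Match' cases and none of the 'No match' cases.
[class: insect, habitat: ocean, mass: 46, legs: 1] → mass = 46 → No match.
[class: fish, habitat: ocean, mass: 8, legs: 2] → mass = 8 → Match.
[class: insect, habitat: swamp, mass: 47, legs: 1] → mass = 47 → No match.
[class: insect, habitat: ocean, mass: 16, legs: 3] → mass = 16 → Match.

No match, Match, No match, Match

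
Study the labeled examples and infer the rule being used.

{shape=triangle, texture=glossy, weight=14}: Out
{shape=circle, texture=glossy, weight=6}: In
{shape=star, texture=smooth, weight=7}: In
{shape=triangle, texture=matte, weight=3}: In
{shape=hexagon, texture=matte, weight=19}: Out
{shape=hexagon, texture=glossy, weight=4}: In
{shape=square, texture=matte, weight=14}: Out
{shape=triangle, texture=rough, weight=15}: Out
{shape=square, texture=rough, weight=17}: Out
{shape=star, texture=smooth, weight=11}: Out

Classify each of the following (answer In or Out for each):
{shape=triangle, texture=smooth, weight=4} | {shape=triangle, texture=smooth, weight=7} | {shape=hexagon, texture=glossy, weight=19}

In, In, Out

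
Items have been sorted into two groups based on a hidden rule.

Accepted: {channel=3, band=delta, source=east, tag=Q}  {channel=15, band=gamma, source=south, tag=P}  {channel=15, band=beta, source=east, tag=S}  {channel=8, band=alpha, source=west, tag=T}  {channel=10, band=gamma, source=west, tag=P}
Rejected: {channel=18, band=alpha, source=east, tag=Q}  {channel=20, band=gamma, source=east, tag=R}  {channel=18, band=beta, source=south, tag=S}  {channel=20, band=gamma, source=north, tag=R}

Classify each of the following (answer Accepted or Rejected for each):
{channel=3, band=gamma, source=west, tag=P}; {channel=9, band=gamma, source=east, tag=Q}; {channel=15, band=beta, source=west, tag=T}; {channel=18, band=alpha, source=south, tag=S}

All 'Accepted' examples share one property — channel ≤ 15 — and every 'Rejected' example lacks it.
{channel=3, band=gamma, source=west, tag=P}: Accepted (channel = 3). {channel=9, band=gamma, source=east, tag=Q}: Accepted (channel = 9). {channel=15, band=beta, source=west, tag=T}: Accepted (channel = 15). {channel=18, band=alpha, source=south, tag=S}: Rejected (channel = 18).

Accepted, Accepted, Accepted, Rejected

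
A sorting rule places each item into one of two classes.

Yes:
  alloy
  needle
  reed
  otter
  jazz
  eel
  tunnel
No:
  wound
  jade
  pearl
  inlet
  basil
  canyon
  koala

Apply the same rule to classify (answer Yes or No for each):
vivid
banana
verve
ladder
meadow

The pattern is that an item is 'Yes' exactly when: has a double letter.
vivid: No (no doubled letter).
banana: No (no doubled letter).
verve: No (no doubled letter).
ladder: Yes ('dd' doubled).
meadow: No (no doubled letter).

No, No, No, Yes, No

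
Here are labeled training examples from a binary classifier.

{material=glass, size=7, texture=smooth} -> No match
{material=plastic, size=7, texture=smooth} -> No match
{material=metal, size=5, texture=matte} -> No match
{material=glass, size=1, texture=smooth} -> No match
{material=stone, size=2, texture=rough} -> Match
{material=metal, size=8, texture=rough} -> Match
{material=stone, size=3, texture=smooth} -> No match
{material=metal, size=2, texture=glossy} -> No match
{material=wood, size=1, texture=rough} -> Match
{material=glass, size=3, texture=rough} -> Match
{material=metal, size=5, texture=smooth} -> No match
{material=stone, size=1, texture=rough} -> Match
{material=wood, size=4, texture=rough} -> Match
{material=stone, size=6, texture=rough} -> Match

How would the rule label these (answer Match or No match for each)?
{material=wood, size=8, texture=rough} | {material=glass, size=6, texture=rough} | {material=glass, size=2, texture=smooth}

Match, Match, No match

One predicate separates the groups cleanly: texture is rough.
{material=wood, size=8, texture=rough}: texture is rough, has this property → Match. {material=glass, size=6, texture=rough}: texture is rough, has this property → Match. {material=glass, size=2, texture=smooth}: texture is smooth, fails the rule → No match.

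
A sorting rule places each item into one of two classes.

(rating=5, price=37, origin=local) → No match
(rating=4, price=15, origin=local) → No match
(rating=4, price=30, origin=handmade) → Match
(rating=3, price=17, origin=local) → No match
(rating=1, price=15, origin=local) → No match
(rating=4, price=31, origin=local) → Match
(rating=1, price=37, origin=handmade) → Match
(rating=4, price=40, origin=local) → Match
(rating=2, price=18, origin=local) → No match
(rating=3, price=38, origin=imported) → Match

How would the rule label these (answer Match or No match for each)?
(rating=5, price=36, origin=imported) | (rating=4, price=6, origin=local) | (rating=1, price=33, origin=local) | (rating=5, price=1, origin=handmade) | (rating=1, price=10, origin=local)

No match, No match, Match, No match, No match

The classifier is using: price ≥ 30 AND rating ≤ 4.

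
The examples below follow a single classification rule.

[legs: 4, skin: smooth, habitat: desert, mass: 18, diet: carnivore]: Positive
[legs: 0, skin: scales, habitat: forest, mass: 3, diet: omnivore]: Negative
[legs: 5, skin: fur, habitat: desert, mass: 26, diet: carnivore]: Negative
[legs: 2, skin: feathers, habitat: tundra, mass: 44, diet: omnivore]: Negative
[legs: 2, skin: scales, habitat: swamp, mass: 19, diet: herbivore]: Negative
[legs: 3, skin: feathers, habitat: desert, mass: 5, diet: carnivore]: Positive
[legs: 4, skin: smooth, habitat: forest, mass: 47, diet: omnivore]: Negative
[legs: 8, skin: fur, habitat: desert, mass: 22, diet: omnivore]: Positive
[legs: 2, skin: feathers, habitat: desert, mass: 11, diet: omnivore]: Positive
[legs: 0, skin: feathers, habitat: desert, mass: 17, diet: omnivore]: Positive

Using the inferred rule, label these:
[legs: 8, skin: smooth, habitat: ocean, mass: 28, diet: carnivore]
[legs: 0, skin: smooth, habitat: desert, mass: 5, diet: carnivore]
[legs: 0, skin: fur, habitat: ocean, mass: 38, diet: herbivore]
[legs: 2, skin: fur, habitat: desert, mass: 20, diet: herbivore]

The rule appears to be: habitat is desert AND mass ≤ 22.

Negative, Positive, Negative, Positive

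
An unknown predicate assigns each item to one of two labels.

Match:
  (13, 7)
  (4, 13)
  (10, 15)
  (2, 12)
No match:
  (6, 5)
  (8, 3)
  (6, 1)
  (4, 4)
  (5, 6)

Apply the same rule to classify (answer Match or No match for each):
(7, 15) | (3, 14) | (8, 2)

One predicate separates the groups cleanly: sum ≥ 14.

Match, Match, No match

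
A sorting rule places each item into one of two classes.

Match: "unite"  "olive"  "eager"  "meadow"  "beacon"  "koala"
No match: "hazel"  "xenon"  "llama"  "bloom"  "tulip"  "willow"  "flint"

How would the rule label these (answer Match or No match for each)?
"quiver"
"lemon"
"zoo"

The pattern is that an item is 'Match' exactly when: has ≥ 3 vowels.
"quiver": Match (3 vowels).
"lemon": No match (2 vowels).
"zoo": No match (2 vowels).

Match, No match, No match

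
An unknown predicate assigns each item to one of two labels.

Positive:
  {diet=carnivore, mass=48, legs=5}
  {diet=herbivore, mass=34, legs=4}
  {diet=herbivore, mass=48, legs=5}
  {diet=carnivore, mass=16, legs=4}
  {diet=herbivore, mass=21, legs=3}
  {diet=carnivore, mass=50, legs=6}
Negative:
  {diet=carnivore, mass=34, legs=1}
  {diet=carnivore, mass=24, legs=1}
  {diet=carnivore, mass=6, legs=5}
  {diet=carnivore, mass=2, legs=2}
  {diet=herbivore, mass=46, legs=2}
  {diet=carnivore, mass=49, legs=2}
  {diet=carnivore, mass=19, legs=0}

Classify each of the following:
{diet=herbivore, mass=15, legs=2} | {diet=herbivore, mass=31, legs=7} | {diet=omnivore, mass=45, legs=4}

Negative, Positive, Positive

The simplest hypothesis consistent with all the labels is: mass ≥ 16 AND legs ≥ 3.
Negative: {diet=herbivore, mass=15, legs=2}, since mass = 15, legs = 2. Positive: {diet=herbivore, mass=31, legs=7}, since mass = 31, legs = 7. Positive: {diet=omnivore, mass=45, legs=4}, since mass = 45, legs = 4.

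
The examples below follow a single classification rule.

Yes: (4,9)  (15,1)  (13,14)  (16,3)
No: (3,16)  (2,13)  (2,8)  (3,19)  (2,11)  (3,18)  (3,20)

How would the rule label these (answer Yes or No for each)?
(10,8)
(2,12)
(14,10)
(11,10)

Yes, No, Yes, Yes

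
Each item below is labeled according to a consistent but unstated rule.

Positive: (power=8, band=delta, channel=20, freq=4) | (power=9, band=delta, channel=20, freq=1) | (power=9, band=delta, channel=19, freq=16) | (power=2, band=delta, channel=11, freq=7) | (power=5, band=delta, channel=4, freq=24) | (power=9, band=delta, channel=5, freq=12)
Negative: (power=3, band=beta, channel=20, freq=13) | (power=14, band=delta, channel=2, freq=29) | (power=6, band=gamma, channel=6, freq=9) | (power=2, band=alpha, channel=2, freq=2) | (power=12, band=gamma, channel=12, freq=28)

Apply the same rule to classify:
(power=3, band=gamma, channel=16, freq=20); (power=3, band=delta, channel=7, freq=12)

Negative, Positive

One predicate separates the groups cleanly: band is delta AND freq ≤ 24.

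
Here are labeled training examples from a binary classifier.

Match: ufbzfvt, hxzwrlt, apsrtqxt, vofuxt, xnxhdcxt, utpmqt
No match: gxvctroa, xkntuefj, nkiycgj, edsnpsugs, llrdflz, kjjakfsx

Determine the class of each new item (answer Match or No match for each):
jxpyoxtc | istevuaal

The pattern is that an item is 'Match' exactly when: ends with 't'.
jxpyoxtc: No match (ends with 'c'). istevuaal: No match (ends with 'l').

No match, No match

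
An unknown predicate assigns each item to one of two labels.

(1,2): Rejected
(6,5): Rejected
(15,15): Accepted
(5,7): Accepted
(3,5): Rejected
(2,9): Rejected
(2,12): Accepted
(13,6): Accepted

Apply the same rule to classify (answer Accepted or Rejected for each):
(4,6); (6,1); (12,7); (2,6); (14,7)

The rule appears to be: sum ≥ 12.
(4,6): 4+6 = 10 — fails the rule, so Rejected. (6,1): 6+1 = 7 — fails the rule, so Rejected. (12,7): 12+7 = 19 — qualifies, so Accepted. (2,6): 2+6 = 8 — fails the rule, so Rejected. (14,7): 14+7 = 21 — qualifies, so Accepted.

Rejected, Rejected, Accepted, Rejected, Accepted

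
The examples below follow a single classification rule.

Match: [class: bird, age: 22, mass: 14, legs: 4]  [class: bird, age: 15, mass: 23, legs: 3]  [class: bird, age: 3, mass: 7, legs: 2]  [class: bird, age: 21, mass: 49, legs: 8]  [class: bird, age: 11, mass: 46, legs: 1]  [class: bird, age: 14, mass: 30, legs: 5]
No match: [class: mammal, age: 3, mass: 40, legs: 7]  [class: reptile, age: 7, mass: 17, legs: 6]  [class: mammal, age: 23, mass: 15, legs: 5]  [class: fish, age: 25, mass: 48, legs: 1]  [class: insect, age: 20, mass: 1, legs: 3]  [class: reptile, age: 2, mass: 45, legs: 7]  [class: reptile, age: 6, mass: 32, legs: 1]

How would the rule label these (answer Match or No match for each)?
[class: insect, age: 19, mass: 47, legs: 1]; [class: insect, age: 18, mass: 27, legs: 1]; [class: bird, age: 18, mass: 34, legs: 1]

No match, No match, Match

Checking candidate rules against both groups, what survives is: class is bird.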